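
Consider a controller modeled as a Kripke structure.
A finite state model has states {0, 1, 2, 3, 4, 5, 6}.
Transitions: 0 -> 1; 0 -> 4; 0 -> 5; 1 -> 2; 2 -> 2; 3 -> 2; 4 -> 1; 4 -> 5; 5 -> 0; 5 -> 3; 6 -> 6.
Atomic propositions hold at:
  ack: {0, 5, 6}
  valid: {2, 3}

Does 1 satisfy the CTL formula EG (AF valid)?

AF valid: least fixpoint, start Z0 = {2, 3}, add states with every successor in Z. Z1 = {1, 2, 3}; fixed.
Sat(AF valid) = {1, 2, 3}
EG (AF valid): greatest fixpoint, start Z0 = {1, 2, 3}, keep only states in Sat with some successor in Z. Already a fixed point.
Sat(EG (AF valid)) = {1, 2, 3}
1 ∈ Sat(EG (AF valid)) = {1, 2, 3}, so the formula holds at 1.

Yes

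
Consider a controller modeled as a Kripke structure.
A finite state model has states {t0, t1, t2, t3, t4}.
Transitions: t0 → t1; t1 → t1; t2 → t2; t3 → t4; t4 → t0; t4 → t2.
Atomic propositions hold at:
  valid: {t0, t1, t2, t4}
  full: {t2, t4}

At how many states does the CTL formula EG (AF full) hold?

3

AF full: least fixpoint, start Z0 = {t2, t4}, add states with every successor in Z. Z1 = {t2, t3, t4}; fixed.
Sat(AF full) = {t2, t3, t4}
EG (AF full): greatest fixpoint, start Z0 = {t2, t3, t4}, keep only states in Sat with some successor in Z. Already a fixed point.
Sat(EG (AF full)) = {t2, t3, t4}
|Sat(EG (AF full))| = |{t2, t3, t4}| = 3.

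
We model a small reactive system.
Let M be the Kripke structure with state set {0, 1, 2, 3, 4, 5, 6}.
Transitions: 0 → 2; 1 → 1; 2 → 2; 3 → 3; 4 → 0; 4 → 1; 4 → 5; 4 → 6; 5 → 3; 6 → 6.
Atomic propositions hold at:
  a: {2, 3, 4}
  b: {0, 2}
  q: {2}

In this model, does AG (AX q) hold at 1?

No

Sat(AX q) = {s : every successor in {2}} = {0, 2}
AG (AX q): greatest fixpoint, start Z0 = {0, 2}, keep only states in Sat with every successor in Z. Already a fixed point.
Sat(AG (AX q)) = {0, 2}
1 ∉ Sat(AG (AX q)) = {0, 2}, so the formula does not hold at 1.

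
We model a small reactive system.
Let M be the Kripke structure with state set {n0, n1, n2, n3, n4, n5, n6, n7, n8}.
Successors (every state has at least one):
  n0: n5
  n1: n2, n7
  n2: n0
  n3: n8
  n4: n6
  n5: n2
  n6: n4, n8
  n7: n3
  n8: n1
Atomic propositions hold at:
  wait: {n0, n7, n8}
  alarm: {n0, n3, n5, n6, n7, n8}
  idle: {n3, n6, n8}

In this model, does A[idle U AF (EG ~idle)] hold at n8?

Sat(~idle) = {n0, n1, n2, n4, n5, n7}
EG ~idle: greatest fixpoint, start Z0 = {n0, n1, n2, n4, n5, n7}, keep only states in Sat with some successor in Z. Z1 = {n0, n1, n2, n5}; fixed.
Sat(EG ~idle) = {n0, n1, n2, n5}
AF (EG ~idle): least fixpoint, start Z0 = {n0, n1, n2, n5}, add states with every successor in Z. Z1 = {n0, n1, n2, n5, n8}; Z2 = {n0, n1, n2, n3, n5, n8}; Z3 = {n0, n1, n2, n3, n5, n7, n8}; fixed.
Sat(AF (EG ~idle)) = {n0, n1, n2, n3, n5, n7, n8}
A[idle U AF (EG ~idle)]: least fixpoint, start Z0 = Sat(AF (EG ~idle)) = {n0, n1, n2, n3, n5, n7, n8}, add states in Sat(idle) with every successor in Z. Already a fixed point.
Sat(A[idle U AF (EG ~idle)]) = {n0, n1, n2, n3, n5, n7, n8}
n8 ∈ Sat(A[idle U AF (EG ~idle)]) = {n0, n1, n2, n3, n5, n7, n8}, so the formula holds at n8.

Yes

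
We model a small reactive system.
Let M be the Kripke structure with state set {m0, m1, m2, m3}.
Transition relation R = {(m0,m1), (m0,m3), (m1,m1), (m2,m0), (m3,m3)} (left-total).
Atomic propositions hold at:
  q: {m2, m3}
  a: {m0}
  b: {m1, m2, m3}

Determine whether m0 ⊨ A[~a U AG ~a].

Sat(~a) = {m1, m2, m3}
AG ~a: greatest fixpoint, start Z0 = {m1, m2, m3}, keep only states in Sat with every successor in Z. Z1 = {m1, m3}; fixed.
Sat(AG ~a) = {m1, m3}
A[~a U AG ~a]: least fixpoint, start Z0 = Sat(AG ~a) = {m1, m3}, add states in Sat(~a) with every successor in Z. Already a fixed point.
Sat(A[~a U AG ~a]) = {m1, m3}
m0 ∉ Sat(A[~a U AG ~a]) = {m1, m3}, so the formula does not hold at m0.

No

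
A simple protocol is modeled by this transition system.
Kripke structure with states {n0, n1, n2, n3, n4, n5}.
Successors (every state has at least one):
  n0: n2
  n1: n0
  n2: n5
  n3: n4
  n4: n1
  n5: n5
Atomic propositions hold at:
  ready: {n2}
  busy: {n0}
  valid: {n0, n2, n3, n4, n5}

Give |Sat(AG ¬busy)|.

Sat(¬busy) = {n1, n2, n3, n4, n5}
AG ¬busy: greatest fixpoint, start Z0 = {n1, n2, n3, n4, n5}, keep only states in Sat with every successor in Z. Z1 = {n2, n3, n4, n5}; Z2 = {n2, n3, n5}; Z3 = {n2, n5}; fixed.
Sat(AG ¬busy) = {n2, n5}
|Sat(AG ¬busy)| = |{n2, n5}| = 2.

2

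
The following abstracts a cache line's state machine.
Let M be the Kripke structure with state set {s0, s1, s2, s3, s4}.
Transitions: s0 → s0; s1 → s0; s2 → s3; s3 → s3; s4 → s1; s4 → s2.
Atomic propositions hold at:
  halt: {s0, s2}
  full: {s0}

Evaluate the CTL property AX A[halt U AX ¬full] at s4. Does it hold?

Sat(¬full) = {s1, s2, s3, s4}
Sat(AX ¬full) = {s : every successor in {s1, s2, s3, s4}} = {s2, s3, s4}
A[halt U AX ¬full]: least fixpoint, start Z0 = Sat(AX ¬full) = {s2, s3, s4}, add states in Sat(halt) with every successor in Z. Already a fixed point.
Sat(A[halt U AX ¬full]) = {s2, s3, s4}
Sat(AX A[halt U AX ¬full]) = {s : every successor in {s2, s3, s4}} = {s2, s3}
s4 ∉ Sat(AX A[halt U AX ¬full]) = {s2, s3}, so the formula does not hold at s4.

No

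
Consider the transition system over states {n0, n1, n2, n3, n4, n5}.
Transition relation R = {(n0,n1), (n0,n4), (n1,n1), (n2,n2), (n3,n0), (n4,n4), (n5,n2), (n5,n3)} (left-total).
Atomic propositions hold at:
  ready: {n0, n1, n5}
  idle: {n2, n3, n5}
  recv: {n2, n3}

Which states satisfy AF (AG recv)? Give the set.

AG recv: greatest fixpoint, start Z0 = {n2, n3}, keep only states in Sat with every successor in Z. Z1 = {n2}; fixed.
Sat(AG recv) = {n2}
AF (AG recv): least fixpoint, start Z0 = {n2}, add states with every successor in Z. Already a fixed point.
Sat(AF (AG recv)) = {n2}

{n2}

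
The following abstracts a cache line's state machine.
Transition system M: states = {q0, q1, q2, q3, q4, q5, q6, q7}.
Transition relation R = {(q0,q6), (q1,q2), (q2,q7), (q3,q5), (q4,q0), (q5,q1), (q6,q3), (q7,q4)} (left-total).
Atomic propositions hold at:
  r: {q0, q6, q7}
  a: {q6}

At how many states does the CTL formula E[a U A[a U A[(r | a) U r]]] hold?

3

Sat(r | a) = {q0, q6, q7}
A[(r | a) U r]: least fixpoint, start Z0 = Sat(r) = {q0, q6, q7}, add states in Sat(r | a) with every successor in Z. Already a fixed point.
Sat(A[(r | a) U r]) = {q0, q6, q7}
A[a U A[(r | a) U r]]: least fixpoint, start Z0 = Sat(A[(r | a) U r]) = {q0, q6, q7}, add states in Sat(a) with every successor in Z. Already a fixed point.
Sat(A[a U A[(r | a) U r]]) = {q0, q6, q7}
E[a U A[a U A[(r | a) U r]]]: least fixpoint, start Z0 = Sat(A[a U A[(r | a) U r]]) = {q0, q6, q7}, add states in Sat(a) with some successor in Z. Already a fixed point.
Sat(E[a U A[a U A[(r | a) U r]]]) = {q0, q6, q7}
|Sat(E[a U A[a U A[(r | a) U r]]])| = |{q0, q6, q7}| = 3.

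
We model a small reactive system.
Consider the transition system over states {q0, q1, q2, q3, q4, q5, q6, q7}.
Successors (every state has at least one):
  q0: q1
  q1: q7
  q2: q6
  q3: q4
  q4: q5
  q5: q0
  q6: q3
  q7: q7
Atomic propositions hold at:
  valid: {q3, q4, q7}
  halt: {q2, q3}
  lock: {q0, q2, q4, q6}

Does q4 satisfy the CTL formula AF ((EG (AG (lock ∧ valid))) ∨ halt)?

Sat(lock ∧ valid) = {q4}
AG (lock ∧ valid): greatest fixpoint, start Z0 = {q4}, keep only states in Sat with every successor in Z. Z1 = ∅; fixed.
Sat(AG (lock ∧ valid)) = ∅
EG (AG (lock ∧ valid)): greatest fixpoint, start Z0 = ∅, keep only states in Sat with some successor in Z. Already a fixed point.
Sat(EG (AG (lock ∧ valid))) = ∅
Sat((EG (AG (lock ∧ valid))) ∨ halt) = {q2, q3}
AF ((EG (AG (lock ∧ valid))) ∨ halt): least fixpoint, start Z0 = {q2, q3}, add states with every successor in Z. Z1 = {q2, q3, q6}; fixed.
Sat(AF ((EG (AG (lock ∧ valid))) ∨ halt)) = {q2, q3, q6}
q4 ∉ Sat(AF ((EG (AG (lock ∧ valid))) ∨ halt)) = {q2, q3, q6}, so the formula does not hold at q4.

No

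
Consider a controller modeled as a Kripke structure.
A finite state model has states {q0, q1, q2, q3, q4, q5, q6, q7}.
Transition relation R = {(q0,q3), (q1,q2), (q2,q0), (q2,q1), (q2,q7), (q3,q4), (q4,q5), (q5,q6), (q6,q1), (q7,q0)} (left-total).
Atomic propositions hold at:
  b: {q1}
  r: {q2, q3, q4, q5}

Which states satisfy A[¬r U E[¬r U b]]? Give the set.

Sat(¬r) = {q0, q1, q6, q7}
E[¬r U b]: least fixpoint, start Z0 = Sat(b) = {q1}, add states in Sat(¬r) with some successor in Z. Z1 = {q1, q6}; fixed.
Sat(E[¬r U b]) = {q1, q6}
A[¬r U E[¬r U b]]: least fixpoint, start Z0 = Sat(E[¬r U b]) = {q1, q6}, add states in Sat(¬r) with every successor in Z. Already a fixed point.
Sat(A[¬r U E[¬r U b]]) = {q1, q6}

{q1, q6}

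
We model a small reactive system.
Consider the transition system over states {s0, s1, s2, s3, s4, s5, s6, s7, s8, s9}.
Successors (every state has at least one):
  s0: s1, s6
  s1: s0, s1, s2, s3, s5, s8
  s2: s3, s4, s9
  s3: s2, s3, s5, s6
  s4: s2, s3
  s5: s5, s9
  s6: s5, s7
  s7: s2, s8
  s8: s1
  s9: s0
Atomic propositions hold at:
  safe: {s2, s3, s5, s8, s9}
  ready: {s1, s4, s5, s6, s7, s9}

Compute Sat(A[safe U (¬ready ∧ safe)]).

Sat(¬ready) = {s0, s2, s3, s8}
Sat(¬ready ∧ safe) = {s2, s3, s8}
A[safe U (¬ready ∧ safe)]: least fixpoint, start Z0 = Sat((¬ready ∧ safe)) = {s2, s3, s8}, add states in Sat(safe) with every successor in Z. Already a fixed point.
Sat(A[safe U (¬ready ∧ safe)]) = {s2, s3, s8}

{s2, s3, s8}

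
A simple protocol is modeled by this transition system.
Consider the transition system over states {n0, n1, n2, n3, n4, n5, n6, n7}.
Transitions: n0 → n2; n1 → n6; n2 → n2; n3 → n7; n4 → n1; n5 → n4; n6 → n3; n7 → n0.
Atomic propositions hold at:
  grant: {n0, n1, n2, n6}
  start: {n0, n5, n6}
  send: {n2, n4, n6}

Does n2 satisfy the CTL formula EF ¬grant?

No

Sat(¬grant) = {n3, n4, n5, n7}
EF ¬grant: least fixpoint, start Z0 = {n3, n4, n5, n7}, add states with some successor in Z. Z1 = {n3, n4, n5, n6, n7}; Z2 = {n1, n3, n4, n5, n6, n7}; fixed.
Sat(EF ¬grant) = {n1, n3, n4, n5, n6, n7}
n2 ∉ Sat(EF ¬grant) = {n1, n3, n4, n5, n6, n7}, so the formula does not hold at n2.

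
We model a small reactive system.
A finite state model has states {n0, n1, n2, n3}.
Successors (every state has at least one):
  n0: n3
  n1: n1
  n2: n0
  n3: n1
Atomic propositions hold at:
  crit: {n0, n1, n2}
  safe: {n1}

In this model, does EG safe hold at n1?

EG safe: greatest fixpoint, start Z0 = {n1}, keep only states in Sat with some successor in Z. Already a fixed point.
Sat(EG safe) = {n1}
n1 ∈ Sat(EG safe) = {n1}, so the formula holds at n1.

Yes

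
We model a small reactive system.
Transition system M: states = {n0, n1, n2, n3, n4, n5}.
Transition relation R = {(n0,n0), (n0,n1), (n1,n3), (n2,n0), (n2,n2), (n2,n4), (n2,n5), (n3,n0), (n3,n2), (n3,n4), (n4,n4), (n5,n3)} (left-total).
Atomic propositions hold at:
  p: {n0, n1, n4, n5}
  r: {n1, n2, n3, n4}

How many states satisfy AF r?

5

AF r: least fixpoint, start Z0 = {n1, n2, n3, n4}, add states with every successor in Z. Z1 = {n1, n2, n3, n4, n5}; fixed.
Sat(AF r) = {n1, n2, n3, n4, n5}
|Sat(AF r)| = |{n1, n2, n3, n4, n5}| = 5.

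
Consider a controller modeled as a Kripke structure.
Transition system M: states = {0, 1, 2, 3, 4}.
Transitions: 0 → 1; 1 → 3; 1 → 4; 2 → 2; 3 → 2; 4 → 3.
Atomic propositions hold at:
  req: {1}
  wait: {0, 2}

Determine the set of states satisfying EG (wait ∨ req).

{2}

Sat(wait ∨ req) = {0, 1, 2}
EG (wait ∨ req): greatest fixpoint, start Z0 = {0, 1, 2}, keep only states in Sat with some successor in Z. Z1 = {0, 2}; Z2 = {2}; fixed.
Sat(EG (wait ∨ req)) = {2}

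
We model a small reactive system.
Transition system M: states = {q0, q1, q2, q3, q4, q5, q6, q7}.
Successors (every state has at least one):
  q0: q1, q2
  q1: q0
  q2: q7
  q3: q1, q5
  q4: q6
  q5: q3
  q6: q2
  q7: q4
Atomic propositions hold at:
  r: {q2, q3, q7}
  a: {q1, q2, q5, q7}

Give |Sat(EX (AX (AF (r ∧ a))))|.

5

Sat(r ∧ a) = {q2, q7}
AF (r ∧ a): least fixpoint, start Z0 = {q2, q7}, add states with every successor in Z. Z1 = {q2, q6, q7}; Z2 = {q2, q4, q6, q7}; fixed.
Sat(AF (r ∧ a)) = {q2, q4, q6, q7}
Sat(AX (AF (r ∧ a))) = {s : every successor in {q2, q4, q6, q7}} = {q2, q4, q6, q7}
Sat(EX (AX (AF (r ∧ a)))) = {s : some successor in {q2, q4, q6, q7}} = {q0, q2, q4, q6, q7}
|Sat(EX (AX (AF (r ∧ a))))| = |{q0, q2, q4, q6, q7}| = 5.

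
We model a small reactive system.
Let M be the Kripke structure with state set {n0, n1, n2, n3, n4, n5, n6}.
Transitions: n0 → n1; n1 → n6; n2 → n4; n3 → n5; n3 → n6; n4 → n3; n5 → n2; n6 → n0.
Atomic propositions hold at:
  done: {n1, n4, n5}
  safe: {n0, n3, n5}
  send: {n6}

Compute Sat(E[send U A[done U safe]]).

{n0, n3, n4, n5, n6}

A[done U safe]: least fixpoint, start Z0 = Sat(safe) = {n0, n3, n5}, add states in Sat(done) with every successor in Z. Z1 = {n0, n3, n4, n5}; fixed.
Sat(A[done U safe]) = {n0, n3, n4, n5}
E[send U A[done U safe]]: least fixpoint, start Z0 = Sat(A[done U safe]) = {n0, n3, n4, n5}, add states in Sat(send) with some successor in Z. Z1 = {n0, n3, n4, n5, n6}; fixed.
Sat(E[send U A[done U safe]]) = {n0, n3, n4, n5, n6}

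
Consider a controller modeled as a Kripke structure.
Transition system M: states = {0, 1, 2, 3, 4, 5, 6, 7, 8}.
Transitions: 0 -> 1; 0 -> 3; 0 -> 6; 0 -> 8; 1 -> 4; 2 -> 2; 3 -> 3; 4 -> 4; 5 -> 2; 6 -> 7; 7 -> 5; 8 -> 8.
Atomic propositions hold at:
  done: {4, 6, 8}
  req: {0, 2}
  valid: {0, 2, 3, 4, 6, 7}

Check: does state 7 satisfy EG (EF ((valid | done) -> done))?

No

Sat(valid | done) = {0, 2, 3, 4, 6, 7, 8}
Sat((valid | done) -> done) = {1, 4, 5, 6, 8}
EF ((valid | done) -> done): least fixpoint, start Z0 = {1, 4, 5, 6, 8}, add states with some successor in Z. Z1 = {0, 1, 4, 5, 6, 7, 8}; fixed.
Sat(EF ((valid | done) -> done)) = {0, 1, 4, 5, 6, 7, 8}
EG (EF ((valid | done) -> done)): greatest fixpoint, start Z0 = {0, 1, 4, 5, 6, 7, 8}, keep only states in Sat with some successor in Z. Z1 = {0, 1, 4, 6, 7, 8}; Z2 = {0, 1, 4, 6, 8}; Z3 = {0, 1, 4, 8}; fixed.
Sat(EG (EF ((valid | done) -> done))) = {0, 1, 4, 8}
7 ∉ Sat(EG (EF ((valid | done) -> done))) = {0, 1, 4, 8}, so the formula does not hold at 7.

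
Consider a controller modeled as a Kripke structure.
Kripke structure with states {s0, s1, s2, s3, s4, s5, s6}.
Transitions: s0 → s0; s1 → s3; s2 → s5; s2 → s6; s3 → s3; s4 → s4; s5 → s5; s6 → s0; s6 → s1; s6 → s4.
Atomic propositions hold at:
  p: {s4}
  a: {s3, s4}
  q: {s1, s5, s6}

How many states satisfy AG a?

AG a: greatest fixpoint, start Z0 = {s3, s4}, keep only states in Sat with every successor in Z. Already a fixed point.
Sat(AG a) = {s3, s4}
|Sat(AG a)| = |{s3, s4}| = 2.

2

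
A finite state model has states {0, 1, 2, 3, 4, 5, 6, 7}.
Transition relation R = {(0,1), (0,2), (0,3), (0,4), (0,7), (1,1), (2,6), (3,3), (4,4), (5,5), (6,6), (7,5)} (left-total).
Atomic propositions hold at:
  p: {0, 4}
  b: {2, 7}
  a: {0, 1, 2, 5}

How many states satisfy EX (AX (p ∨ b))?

Sat(p ∨ b) = {0, 2, 4, 7}
Sat(AX (p ∨ b)) = {s : every successor in {0, 2, 4, 7}} = {4}
Sat(EX (AX (p ∨ b))) = {s : some successor in {4}} = {0, 4}
|Sat(EX (AX (p ∨ b)))| = |{0, 4}| = 2.

2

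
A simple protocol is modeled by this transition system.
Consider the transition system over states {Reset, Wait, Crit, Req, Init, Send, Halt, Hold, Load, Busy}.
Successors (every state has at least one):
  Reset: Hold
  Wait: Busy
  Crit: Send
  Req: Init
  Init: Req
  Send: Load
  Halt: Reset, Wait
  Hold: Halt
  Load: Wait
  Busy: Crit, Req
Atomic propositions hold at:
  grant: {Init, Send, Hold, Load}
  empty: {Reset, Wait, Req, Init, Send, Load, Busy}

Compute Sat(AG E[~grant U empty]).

Sat(~grant) = {Reset, Wait, Crit, Req, Halt, Busy}
E[~grant U empty]: least fixpoint, start Z0 = Sat(empty) = {Reset, Wait, Req, Init, Send, Load, Busy}, add states in Sat(~grant) with some successor in Z. Z1 = {Reset, Wait, Crit, Req, Init, Send, Halt, Load, Busy}; fixed.
Sat(E[~grant U empty]) = {Reset, Wait, Crit, Req, Init, Send, Halt, Load, Busy}
AG E[~grant U empty]: greatest fixpoint, start Z0 = {Reset, Wait, Crit, Req, Init, Send, Halt, Load, Busy}, keep only states in Sat with every successor in Z. Z1 = {Wait, Crit, Req, Init, Send, Halt, Load, Busy}; Z2 = {Wait, Crit, Req, Init, Send, Load, Busy}; fixed.
Sat(AG E[~grant U empty]) = {Wait, Crit, Req, Init, Send, Load, Busy}

{Wait, Crit, Req, Init, Send, Load, Busy}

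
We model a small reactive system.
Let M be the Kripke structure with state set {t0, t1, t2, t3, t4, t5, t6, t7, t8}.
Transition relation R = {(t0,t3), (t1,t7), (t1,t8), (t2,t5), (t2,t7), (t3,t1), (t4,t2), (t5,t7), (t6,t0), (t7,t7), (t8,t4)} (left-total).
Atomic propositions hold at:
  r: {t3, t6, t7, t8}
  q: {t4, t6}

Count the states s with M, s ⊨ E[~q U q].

6

Sat(~q) = {t0, t1, t2, t3, t5, t7, t8}
E[~q U q]: least fixpoint, start Z0 = Sat(q) = {t4, t6}, add states in Sat(~q) with some successor in Z. Z1 = {t4, t6, t8}; Z2 = {t1, t4, t6, t8}; Z3 = {t1, t3, t4, t6, t8}; Z4 = {t0, t1, t3, t4, t6, t8}; fixed.
Sat(E[~q U q]) = {t0, t1, t3, t4, t6, t8}
|Sat(E[~q U q])| = |{t0, t1, t3, t4, t6, t8}| = 6.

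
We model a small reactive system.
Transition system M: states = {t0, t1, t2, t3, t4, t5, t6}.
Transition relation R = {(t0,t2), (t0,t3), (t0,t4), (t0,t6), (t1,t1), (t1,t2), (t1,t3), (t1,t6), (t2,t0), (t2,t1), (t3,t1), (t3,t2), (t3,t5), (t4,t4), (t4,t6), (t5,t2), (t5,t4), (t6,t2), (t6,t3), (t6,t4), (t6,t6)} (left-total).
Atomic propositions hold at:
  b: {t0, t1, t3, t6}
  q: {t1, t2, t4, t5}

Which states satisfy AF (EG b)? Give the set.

{t0, t1, t2, t3, t6}

EG b: greatest fixpoint, start Z0 = {t0, t1, t3, t6}, keep only states in Sat with some successor in Z. Already a fixed point.
Sat(EG b) = {t0, t1, t3, t6}
AF (EG b): least fixpoint, start Z0 = {t0, t1, t3, t6}, add states with every successor in Z. Z1 = {t0, t1, t2, t3, t6}; fixed.
Sat(AF (EG b)) = {t0, t1, t2, t3, t6}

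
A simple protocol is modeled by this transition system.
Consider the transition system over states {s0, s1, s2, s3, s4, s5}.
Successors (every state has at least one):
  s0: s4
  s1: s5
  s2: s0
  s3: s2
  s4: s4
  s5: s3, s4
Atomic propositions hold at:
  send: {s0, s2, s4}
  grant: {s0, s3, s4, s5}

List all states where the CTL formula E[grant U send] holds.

{s0, s2, s3, s4, s5}

E[grant U send]: least fixpoint, start Z0 = Sat(send) = {s0, s2, s4}, add states in Sat(grant) with some successor in Z. Z1 = {s0, s2, s3, s4, s5}; fixed.
Sat(E[grant U send]) = {s0, s2, s3, s4, s5}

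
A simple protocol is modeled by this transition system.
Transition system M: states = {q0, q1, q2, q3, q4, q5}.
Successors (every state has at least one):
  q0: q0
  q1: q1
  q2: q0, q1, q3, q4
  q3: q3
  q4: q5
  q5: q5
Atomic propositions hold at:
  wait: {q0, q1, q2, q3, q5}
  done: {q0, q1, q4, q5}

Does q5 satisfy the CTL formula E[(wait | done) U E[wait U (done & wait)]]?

Yes

Sat(wait | done) = {q0, q1, q2, q3, q4, q5}
Sat(done & wait) = {q0, q1, q5}
E[wait U (done & wait)]: least fixpoint, start Z0 = Sat((done & wait)) = {q0, q1, q5}, add states in Sat(wait) with some successor in Z. Z1 = {q0, q1, q2, q5}; fixed.
Sat(E[wait U (done & wait)]) = {q0, q1, q2, q5}
E[(wait | done) U E[wait U (done & wait)]]: least fixpoint, start Z0 = Sat(E[wait U (done & wait)]) = {q0, q1, q2, q5}, add states in Sat(wait | done) with some successor in Z. Z1 = {q0, q1, q2, q4, q5}; fixed.
Sat(E[(wait | done) U E[wait U (done & wait)]]) = {q0, q1, q2, q4, q5}
q5 ∈ Sat(E[(wait | done) U E[wait U (done & wait)]]) = {q0, q1, q2, q4, q5}, so the formula holds at q5.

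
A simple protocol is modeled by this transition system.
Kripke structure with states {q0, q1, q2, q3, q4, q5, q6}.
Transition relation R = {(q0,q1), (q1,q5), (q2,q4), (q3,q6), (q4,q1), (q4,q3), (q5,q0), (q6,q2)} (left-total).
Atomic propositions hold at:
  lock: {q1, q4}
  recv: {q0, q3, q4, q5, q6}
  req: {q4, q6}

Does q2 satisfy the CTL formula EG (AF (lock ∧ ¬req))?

No

Sat(¬req) = {q0, q1, q2, q3, q5}
Sat(lock ∧ ¬req) = {q1}
AF (lock ∧ ¬req): least fixpoint, start Z0 = {q1}, add states with every successor in Z. Z1 = {q0, q1}; Z2 = {q0, q1, q5}; fixed.
Sat(AF (lock ∧ ¬req)) = {q0, q1, q5}
EG (AF (lock ∧ ¬req)): greatest fixpoint, start Z0 = {q0, q1, q5}, keep only states in Sat with some successor in Z. Already a fixed point.
Sat(EG (AF (lock ∧ ¬req))) = {q0, q1, q5}
q2 ∉ Sat(EG (AF (lock ∧ ¬req))) = {q0, q1, q5}, so the formula does not hold at q2.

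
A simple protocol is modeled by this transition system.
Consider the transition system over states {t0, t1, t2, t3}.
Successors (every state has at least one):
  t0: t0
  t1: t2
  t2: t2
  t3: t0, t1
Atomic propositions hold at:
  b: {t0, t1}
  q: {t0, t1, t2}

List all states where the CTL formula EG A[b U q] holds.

{t0, t1, t2}

A[b U q]: least fixpoint, start Z0 = Sat(q) = {t0, t1, t2}, add states in Sat(b) with every successor in Z. Already a fixed point.
Sat(A[b U q]) = {t0, t1, t2}
EG A[b U q]: greatest fixpoint, start Z0 = {t0, t1, t2}, keep only states in Sat with some successor in Z. Already a fixed point.
Sat(EG A[b U q]) = {t0, t1, t2}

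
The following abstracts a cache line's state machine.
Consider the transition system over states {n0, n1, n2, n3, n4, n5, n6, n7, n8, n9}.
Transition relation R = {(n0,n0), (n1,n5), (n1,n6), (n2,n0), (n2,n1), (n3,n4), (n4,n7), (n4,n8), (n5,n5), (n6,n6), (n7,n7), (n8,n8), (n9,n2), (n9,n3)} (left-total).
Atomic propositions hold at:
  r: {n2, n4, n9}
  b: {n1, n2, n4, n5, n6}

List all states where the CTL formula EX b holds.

{n1, n2, n3, n5, n6, n9}

Sat(EX b) = {s : some successor in {n1, n2, n4, n5, n6}} = {n1, n2, n3, n5, n6, n9}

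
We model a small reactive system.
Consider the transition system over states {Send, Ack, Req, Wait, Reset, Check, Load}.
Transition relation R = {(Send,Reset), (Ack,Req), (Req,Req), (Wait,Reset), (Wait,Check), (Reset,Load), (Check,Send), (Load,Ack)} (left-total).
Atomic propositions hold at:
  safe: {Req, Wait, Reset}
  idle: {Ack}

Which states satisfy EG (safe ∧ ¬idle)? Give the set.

{Req}

Sat(¬idle) = {Send, Req, Wait, Reset, Check, Load}
Sat(safe ∧ ¬idle) = {Req, Wait, Reset}
EG (safe ∧ ¬idle): greatest fixpoint, start Z0 = {Req, Wait, Reset}, keep only states in Sat with some successor in Z. Z1 = {Req, Wait}; Z2 = {Req}; fixed.
Sat(EG (safe ∧ ¬idle)) = {Req}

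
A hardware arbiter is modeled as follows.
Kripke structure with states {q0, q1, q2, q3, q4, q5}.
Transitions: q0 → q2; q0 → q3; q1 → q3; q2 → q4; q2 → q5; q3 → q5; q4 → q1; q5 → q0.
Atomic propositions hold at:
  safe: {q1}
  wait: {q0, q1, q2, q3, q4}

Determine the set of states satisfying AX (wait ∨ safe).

Sat(wait ∨ safe) = {q0, q1, q2, q3, q4}
Sat(AX (wait ∨ safe)) = {s : every successor in {q0, q1, q2, q3, q4}} = {q0, q1, q4, q5}

{q0, q1, q4, q5}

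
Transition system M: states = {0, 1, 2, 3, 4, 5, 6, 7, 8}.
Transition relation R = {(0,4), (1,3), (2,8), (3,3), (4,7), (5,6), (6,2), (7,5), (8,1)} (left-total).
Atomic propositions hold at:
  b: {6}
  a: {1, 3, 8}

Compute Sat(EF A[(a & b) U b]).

Sat(a & b) = ∅
A[(a & b) U b]: least fixpoint, start Z0 = Sat(b) = {6}, add states in Sat(a & b) with every successor in Z. Already a fixed point.
Sat(A[(a & b) U b]) = {6}
EF A[(a & b) U b]: least fixpoint, start Z0 = {6}, add states with some successor in Z. Z1 = {5, 6}; Z2 = {5, 6, 7}; Z3 = {4, 5, 6, 7}; Z4 = {0, 4, 5, 6, 7}; fixed.
Sat(EF A[(a & b) U b]) = {0, 4, 5, 6, 7}

{0, 4, 5, 6, 7}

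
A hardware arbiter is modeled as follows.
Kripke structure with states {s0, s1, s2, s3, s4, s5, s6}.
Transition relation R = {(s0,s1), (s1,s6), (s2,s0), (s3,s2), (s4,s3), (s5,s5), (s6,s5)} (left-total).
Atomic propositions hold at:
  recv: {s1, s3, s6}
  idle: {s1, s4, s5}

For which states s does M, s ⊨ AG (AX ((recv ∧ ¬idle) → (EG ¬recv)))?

{s5, s6}

Sat(¬idle) = {s0, s2, s3, s6}
Sat(recv ∧ ¬idle) = {s3, s6}
Sat(¬recv) = {s0, s2, s4, s5}
EG ¬recv: greatest fixpoint, start Z0 = {s0, s2, s4, s5}, keep only states in Sat with some successor in Z. Z1 = {s2, s5}; Z2 = {s5}; fixed.
Sat(EG ¬recv) = {s5}
Sat((recv ∧ ¬idle) → (EG ¬recv)) = {s0, s1, s2, s4, s5}
Sat(AX ((recv ∧ ¬idle) → (EG ¬recv))) = {s : every successor in {s0, s1, s2, s4, s5}} = {s0, s2, s3, s5, s6}
AG (AX ((recv ∧ ¬idle) → (EG ¬recv))): greatest fixpoint, start Z0 = {s0, s2, s3, s5, s6}, keep only states in Sat with every successor in Z. Z1 = {s2, s3, s5, s6}; Z2 = {s3, s5, s6}; Z3 = {s5, s6}; fixed.
Sat(AG (AX ((recv ∧ ¬idle) → (EG ¬recv)))) = {s5, s6}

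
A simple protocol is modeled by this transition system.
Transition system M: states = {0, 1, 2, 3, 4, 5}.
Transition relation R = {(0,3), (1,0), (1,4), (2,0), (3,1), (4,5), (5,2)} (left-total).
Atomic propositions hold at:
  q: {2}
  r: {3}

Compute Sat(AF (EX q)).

{4, 5}

Sat(EX q) = {s : some successor in {2}} = {5}
AF (EX q): least fixpoint, start Z0 = {5}, add states with every successor in Z. Z1 = {4, 5}; fixed.
Sat(AF (EX q)) = {4, 5}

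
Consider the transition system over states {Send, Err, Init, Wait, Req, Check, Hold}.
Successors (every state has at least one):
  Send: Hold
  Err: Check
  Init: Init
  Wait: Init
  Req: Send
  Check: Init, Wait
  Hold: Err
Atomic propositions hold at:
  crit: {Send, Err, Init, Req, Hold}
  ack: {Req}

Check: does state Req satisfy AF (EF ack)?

EF ack: least fixpoint, start Z0 = {Req}, add states with some successor in Z. Already a fixed point.
Sat(EF ack) = {Req}
AF (EF ack): least fixpoint, start Z0 = {Req}, add states with every successor in Z. Already a fixed point.
Sat(AF (EF ack)) = {Req}
Req ∈ Sat(AF (EF ack)) = {Req}, so the formula holds at Req.

Yes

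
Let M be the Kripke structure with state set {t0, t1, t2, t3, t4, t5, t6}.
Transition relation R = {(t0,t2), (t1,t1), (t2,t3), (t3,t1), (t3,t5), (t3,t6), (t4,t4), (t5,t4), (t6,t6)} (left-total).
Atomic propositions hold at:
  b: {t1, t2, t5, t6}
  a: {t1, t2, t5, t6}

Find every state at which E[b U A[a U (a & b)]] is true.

Sat(a & b) = {t1, t2, t5, t6}
A[a U (a & b)]: least fixpoint, start Z0 = Sat((a & b)) = {t1, t2, t5, t6}, add states in Sat(a) with every successor in Z. Already a fixed point.
Sat(A[a U (a & b)]) = {t1, t2, t5, t6}
E[b U A[a U (a & b)]]: least fixpoint, start Z0 = Sat(A[a U (a & b)]) = {t1, t2, t5, t6}, add states in Sat(b) with some successor in Z. Already a fixed point.
Sat(E[b U A[a U (a & b)]]) = {t1, t2, t5, t6}

{t1, t2, t5, t6}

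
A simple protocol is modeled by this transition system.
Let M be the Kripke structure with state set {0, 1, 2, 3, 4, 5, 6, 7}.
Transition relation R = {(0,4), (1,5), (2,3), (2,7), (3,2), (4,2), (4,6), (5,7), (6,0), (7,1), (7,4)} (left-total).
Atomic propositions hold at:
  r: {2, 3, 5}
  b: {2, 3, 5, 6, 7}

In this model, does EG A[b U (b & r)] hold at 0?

Sat(b & r) = {2, 3, 5}
A[b U (b & r)]: least fixpoint, start Z0 = Sat((b & r)) = {2, 3, 5}, add states in Sat(b) with every successor in Z. Already a fixed point.
Sat(A[b U (b & r)]) = {2, 3, 5}
EG A[b U (b & r)]: greatest fixpoint, start Z0 = {2, 3, 5}, keep only states in Sat with some successor in Z. Z1 = {2, 3}; fixed.
Sat(EG A[b U (b & r)]) = {2, 3}
0 ∉ Sat(EG A[b U (b & r)]) = {2, 3}, so the formula does not hold at 0.

No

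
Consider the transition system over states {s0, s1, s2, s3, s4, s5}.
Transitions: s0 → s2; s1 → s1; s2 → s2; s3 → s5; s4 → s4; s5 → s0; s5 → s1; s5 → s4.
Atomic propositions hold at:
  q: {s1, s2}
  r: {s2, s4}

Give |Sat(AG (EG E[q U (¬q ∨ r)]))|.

3

Sat(¬q) = {s0, s3, s4, s5}
Sat(¬q ∨ r) = {s0, s2, s3, s4, s5}
E[q U (¬q ∨ r)]: least fixpoint, start Z0 = Sat((¬q ∨ r)) = {s0, s2, s3, s4, s5}, add states in Sat(q) with some successor in Z. Already a fixed point.
Sat(E[q U (¬q ∨ r)]) = {s0, s2, s3, s4, s5}
EG E[q U (¬q ∨ r)]: greatest fixpoint, start Z0 = {s0, s2, s3, s4, s5}, keep only states in Sat with some successor in Z. Already a fixed point.
Sat(EG E[q U (¬q ∨ r)]) = {s0, s2, s3, s4, s5}
AG (EG E[q U (¬q ∨ r)]): greatest fixpoint, start Z0 = {s0, s2, s3, s4, s5}, keep only states in Sat with every successor in Z. Z1 = {s0, s2, s3, s4}; Z2 = {s0, s2, s4}; fixed.
Sat(AG (EG E[q U (¬q ∨ r)])) = {s0, s2, s4}
|Sat(AG (EG E[q U (¬q ∨ r)]))| = |{s0, s2, s4}| = 3.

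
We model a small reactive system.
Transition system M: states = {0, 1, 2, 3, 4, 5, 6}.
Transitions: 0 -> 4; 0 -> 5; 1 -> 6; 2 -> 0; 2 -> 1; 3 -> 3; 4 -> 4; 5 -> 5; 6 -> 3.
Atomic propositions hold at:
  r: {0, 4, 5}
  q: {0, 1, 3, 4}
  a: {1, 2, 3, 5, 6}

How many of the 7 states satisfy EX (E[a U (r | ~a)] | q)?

6

Sat(~a) = {0, 4}
Sat(r | ~a) = {0, 4, 5}
E[a U (r | ~a)]: least fixpoint, start Z0 = Sat((r | ~a)) = {0, 4, 5}, add states in Sat(a) with some successor in Z. Z1 = {0, 2, 4, 5}; fixed.
Sat(E[a U (r | ~a)]) = {0, 2, 4, 5}
Sat(E[a U (r | ~a)] | q) = {0, 1, 2, 3, 4, 5}
Sat(EX (E[a U (r | ~a)] | q)) = {s : some successor in {0, 1, 2, 3, 4, 5}} = {0, 2, 3, 4, 5, 6}
|Sat(EX (E[a U (r | ~a)] | q))| = |{0, 2, 3, 4, 5, 6}| = 6.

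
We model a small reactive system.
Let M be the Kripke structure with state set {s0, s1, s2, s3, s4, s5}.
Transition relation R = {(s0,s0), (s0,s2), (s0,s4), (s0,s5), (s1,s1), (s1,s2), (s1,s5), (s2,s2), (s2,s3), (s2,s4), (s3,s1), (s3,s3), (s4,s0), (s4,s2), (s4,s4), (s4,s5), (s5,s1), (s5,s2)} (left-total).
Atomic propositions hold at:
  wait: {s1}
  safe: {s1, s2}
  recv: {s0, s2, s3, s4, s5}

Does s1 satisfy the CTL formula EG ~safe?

Sat(~safe) = {s0, s3, s4, s5}
EG ~safe: greatest fixpoint, start Z0 = {s0, s3, s4, s5}, keep only states in Sat with some successor in Z. Z1 = {s0, s3, s4}; fixed.
Sat(EG ~safe) = {s0, s3, s4}
s1 ∉ Sat(EG ~safe) = {s0, s3, s4}, so the formula does not hold at s1.

No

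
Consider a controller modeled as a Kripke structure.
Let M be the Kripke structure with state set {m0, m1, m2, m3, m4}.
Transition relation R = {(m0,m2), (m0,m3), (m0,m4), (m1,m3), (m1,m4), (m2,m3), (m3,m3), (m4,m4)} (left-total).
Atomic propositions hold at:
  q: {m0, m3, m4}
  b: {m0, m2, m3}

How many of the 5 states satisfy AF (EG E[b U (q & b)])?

Sat(q & b) = {m0, m3}
E[b U (q & b)]: least fixpoint, start Z0 = Sat((q & b)) = {m0, m3}, add states in Sat(b) with some successor in Z. Z1 = {m0, m2, m3}; fixed.
Sat(E[b U (q & b)]) = {m0, m2, m3}
EG E[b U (q & b)]: greatest fixpoint, start Z0 = {m0, m2, m3}, keep only states in Sat with some successor in Z. Already a fixed point.
Sat(EG E[b U (q & b)]) = {m0, m2, m3}
AF (EG E[b U (q & b)]): least fixpoint, start Z0 = {m0, m2, m3}, add states with every successor in Z. Already a fixed point.
Sat(AF (EG E[b U (q & b)])) = {m0, m2, m3}
|Sat(AF (EG E[b U (q & b)]))| = |{m0, m2, m3}| = 3.

3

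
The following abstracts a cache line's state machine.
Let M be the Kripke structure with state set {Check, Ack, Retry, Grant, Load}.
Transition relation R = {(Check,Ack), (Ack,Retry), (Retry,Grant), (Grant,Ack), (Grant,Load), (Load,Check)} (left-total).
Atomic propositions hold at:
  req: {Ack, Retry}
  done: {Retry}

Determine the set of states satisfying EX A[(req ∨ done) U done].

{Check, Ack, Grant}

Sat(req ∨ done) = {Ack, Retry}
A[(req ∨ done) U done]: least fixpoint, start Z0 = Sat(done) = {Retry}, add states in Sat(req ∨ done) with every successor in Z. Z1 = {Ack, Retry}; fixed.
Sat(A[(req ∨ done) U done]) = {Ack, Retry}
Sat(EX A[(req ∨ done) U done]) = {s : some successor in {Ack, Retry}} = {Check, Ack, Grant}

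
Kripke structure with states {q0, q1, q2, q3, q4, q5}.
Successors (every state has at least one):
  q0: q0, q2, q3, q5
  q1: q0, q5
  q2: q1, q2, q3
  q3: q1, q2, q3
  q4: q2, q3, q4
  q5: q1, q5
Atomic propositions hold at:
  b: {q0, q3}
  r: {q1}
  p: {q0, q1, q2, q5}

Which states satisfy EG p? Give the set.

{q0, q1, q2, q5}

EG p: greatest fixpoint, start Z0 = {q0, q1, q2, q5}, keep only states in Sat with some successor in Z. Already a fixed point.
Sat(EG p) = {q0, q1, q2, q5}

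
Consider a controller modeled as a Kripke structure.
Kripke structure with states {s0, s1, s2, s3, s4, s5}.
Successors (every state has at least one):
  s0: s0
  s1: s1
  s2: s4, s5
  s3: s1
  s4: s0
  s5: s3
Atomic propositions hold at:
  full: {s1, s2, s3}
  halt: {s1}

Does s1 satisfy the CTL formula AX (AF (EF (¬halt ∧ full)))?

Sat(¬halt) = {s0, s2, s3, s4, s5}
Sat(¬halt ∧ full) = {s2, s3}
EF (¬halt ∧ full): least fixpoint, start Z0 = {s2, s3}, add states with some successor in Z. Z1 = {s2, s3, s5}; fixed.
Sat(EF (¬halt ∧ full)) = {s2, s3, s5}
AF (EF (¬halt ∧ full)): least fixpoint, start Z0 = {s2, s3, s5}, add states with every successor in Z. Already a fixed point.
Sat(AF (EF (¬halt ∧ full))) = {s2, s3, s5}
Sat(AX (AF (EF (¬halt ∧ full)))) = {s : every successor in {s2, s3, s5}} = {s5}
s1 ∉ Sat(AX (AF (EF (¬halt ∧ full)))) = {s5}, so the formula does not hold at s1.

No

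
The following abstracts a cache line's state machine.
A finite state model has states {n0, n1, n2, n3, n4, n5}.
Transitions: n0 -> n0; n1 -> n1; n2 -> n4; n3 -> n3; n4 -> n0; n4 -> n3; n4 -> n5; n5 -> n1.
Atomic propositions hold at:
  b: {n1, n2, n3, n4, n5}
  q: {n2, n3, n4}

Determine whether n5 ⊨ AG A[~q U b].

Yes

Sat(~q) = {n0, n1, n5}
A[~q U b]: least fixpoint, start Z0 = Sat(b) = {n1, n2, n3, n4, n5}, add states in Sat(~q) with every successor in Z. Already a fixed point.
Sat(A[~q U b]) = {n1, n2, n3, n4, n5}
AG A[~q U b]: greatest fixpoint, start Z0 = {n1, n2, n3, n4, n5}, keep only states in Sat with every successor in Z. Z1 = {n1, n2, n3, n5}; Z2 = {n1, n3, n5}; fixed.
Sat(AG A[~q U b]) = {n1, n3, n5}
n5 ∈ Sat(AG A[~q U b]) = {n1, n3, n5}, so the formula holds at n5.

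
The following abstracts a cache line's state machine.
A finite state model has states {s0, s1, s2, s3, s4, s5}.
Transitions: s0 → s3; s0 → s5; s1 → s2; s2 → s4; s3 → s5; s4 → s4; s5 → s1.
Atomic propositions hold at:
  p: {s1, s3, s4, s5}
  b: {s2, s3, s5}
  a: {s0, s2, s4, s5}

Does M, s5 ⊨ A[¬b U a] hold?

Sat(¬b) = {s0, s1, s4}
A[¬b U a]: least fixpoint, start Z0 = Sat(a) = {s0, s2, s4, s5}, add states in Sat(¬b) with every successor in Z. Z1 = {s0, s1, s2, s4, s5}; fixed.
Sat(A[¬b U a]) = {s0, s1, s2, s4, s5}
s5 ∈ Sat(A[¬b U a]) = {s0, s1, s2, s4, s5}, so the formula holds at s5.

Yes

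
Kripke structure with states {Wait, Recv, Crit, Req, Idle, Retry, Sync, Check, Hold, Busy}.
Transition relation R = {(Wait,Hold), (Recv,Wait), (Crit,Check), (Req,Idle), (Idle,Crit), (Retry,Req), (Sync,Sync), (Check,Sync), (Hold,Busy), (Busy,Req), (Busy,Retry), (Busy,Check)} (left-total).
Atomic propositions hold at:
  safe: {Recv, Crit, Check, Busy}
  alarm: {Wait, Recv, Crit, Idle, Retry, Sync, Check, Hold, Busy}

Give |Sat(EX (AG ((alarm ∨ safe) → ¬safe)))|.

Sat(alarm ∨ safe) = {Wait, Recv, Crit, Idle, Retry, Sync, Check, Hold, Busy}
Sat(¬safe) = {Wait, Req, Idle, Retry, Sync, Hold}
Sat((alarm ∨ safe) → ¬safe) = {Wait, Req, Idle, Retry, Sync, Hold}
AG ((alarm ∨ safe) → ¬safe): greatest fixpoint, start Z0 = {Wait, Req, Idle, Retry, Sync, Hold}, keep only states in Sat with every successor in Z. Z1 = {Wait, Req, Retry, Sync}; Z2 = {Retry, Sync}; Z3 = {Sync}; fixed.
Sat(AG ((alarm ∨ safe) → ¬safe)) = {Sync}
Sat(EX (AG ((alarm ∨ safe) → ¬safe))) = {s : some successor in {Sync}} = {Sync, Check}
|Sat(EX (AG ((alarm ∨ safe) → ¬safe)))| = |{Sync, Check}| = 2.

2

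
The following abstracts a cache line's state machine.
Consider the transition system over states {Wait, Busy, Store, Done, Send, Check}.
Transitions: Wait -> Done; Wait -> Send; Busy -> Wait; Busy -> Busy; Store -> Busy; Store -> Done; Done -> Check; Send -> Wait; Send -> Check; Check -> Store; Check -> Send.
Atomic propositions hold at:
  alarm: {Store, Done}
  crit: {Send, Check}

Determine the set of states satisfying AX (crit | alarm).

{Wait, Done, Check}

Sat(crit | alarm) = {Store, Done, Send, Check}
Sat(AX (crit | alarm)) = {s : every successor in {Store, Done, Send, Check}} = {Wait, Done, Check}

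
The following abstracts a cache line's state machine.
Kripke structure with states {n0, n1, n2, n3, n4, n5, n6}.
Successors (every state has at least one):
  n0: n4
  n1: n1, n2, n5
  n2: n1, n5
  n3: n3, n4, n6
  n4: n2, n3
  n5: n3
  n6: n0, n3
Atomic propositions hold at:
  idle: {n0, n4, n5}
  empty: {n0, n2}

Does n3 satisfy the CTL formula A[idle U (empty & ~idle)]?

Sat(~idle) = {n1, n2, n3, n6}
Sat(empty & ~idle) = {n2}
A[idle U (empty & ~idle)]: least fixpoint, start Z0 = Sat((empty & ~idle)) = {n2}, add states in Sat(idle) with every successor in Z. Already a fixed point.
Sat(A[idle U (empty & ~idle)]) = {n2}
n3 ∉ Sat(A[idle U (empty & ~idle)]) = {n2}, so the formula does not hold at n3.

No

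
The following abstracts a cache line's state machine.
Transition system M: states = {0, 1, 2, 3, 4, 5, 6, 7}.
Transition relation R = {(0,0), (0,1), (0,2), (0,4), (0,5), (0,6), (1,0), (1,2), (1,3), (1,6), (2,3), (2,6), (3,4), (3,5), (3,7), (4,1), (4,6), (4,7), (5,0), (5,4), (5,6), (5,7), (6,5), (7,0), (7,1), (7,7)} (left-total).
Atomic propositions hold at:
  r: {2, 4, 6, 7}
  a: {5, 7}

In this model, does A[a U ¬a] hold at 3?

Yes

Sat(¬a) = {0, 1, 2, 3, 4, 6}
A[a U ¬a]: least fixpoint, start Z0 = Sat(¬a) = {0, 1, 2, 3, 4, 6}, add states in Sat(a) with every successor in Z. Already a fixed point.
Sat(A[a U ¬a]) = {0, 1, 2, 3, 4, 6}
3 ∈ Sat(A[a U ¬a]) = {0, 1, 2, 3, 4, 6}, so the formula holds at 3.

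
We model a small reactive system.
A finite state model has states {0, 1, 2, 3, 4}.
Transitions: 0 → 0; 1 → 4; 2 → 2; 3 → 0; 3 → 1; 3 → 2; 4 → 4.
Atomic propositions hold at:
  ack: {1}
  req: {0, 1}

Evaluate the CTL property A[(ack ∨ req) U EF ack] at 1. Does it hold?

Sat(ack ∨ req) = {0, 1}
EF ack: least fixpoint, start Z0 = {1}, add states with some successor in Z. Z1 = {1, 3}; fixed.
Sat(EF ack) = {1, 3}
A[(ack ∨ req) U EF ack]: least fixpoint, start Z0 = Sat(EF ack) = {1, 3}, add states in Sat(ack ∨ req) with every successor in Z. Already a fixed point.
Sat(A[(ack ∨ req) U EF ack]) = {1, 3}
1 ∈ Sat(A[(ack ∨ req) U EF ack]) = {1, 3}, so the formula holds at 1.

Yes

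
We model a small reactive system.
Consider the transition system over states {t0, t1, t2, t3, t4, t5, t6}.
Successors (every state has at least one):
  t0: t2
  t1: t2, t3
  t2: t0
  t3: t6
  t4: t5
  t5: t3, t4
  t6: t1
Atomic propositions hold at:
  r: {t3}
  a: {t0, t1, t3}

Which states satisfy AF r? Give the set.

{t3}

AF r: least fixpoint, start Z0 = {t3}, add states with every successor in Z. Already a fixed point.
Sat(AF r) = {t3}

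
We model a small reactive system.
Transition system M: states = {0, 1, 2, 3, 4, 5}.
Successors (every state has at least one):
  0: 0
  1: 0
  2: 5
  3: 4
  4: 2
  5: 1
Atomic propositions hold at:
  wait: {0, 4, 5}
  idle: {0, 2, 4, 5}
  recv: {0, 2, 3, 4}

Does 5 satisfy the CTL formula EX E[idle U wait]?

No

E[idle U wait]: least fixpoint, start Z0 = Sat(wait) = {0, 4, 5}, add states in Sat(idle) with some successor in Z. Z1 = {0, 2, 4, 5}; fixed.
Sat(E[idle U wait]) = {0, 2, 4, 5}
Sat(EX E[idle U wait]) = {s : some successor in {0, 2, 4, 5}} = {0, 1, 2, 3, 4}
5 ∉ Sat(EX E[idle U wait]) = {0, 1, 2, 3, 4}, so the formula does not hold at 5.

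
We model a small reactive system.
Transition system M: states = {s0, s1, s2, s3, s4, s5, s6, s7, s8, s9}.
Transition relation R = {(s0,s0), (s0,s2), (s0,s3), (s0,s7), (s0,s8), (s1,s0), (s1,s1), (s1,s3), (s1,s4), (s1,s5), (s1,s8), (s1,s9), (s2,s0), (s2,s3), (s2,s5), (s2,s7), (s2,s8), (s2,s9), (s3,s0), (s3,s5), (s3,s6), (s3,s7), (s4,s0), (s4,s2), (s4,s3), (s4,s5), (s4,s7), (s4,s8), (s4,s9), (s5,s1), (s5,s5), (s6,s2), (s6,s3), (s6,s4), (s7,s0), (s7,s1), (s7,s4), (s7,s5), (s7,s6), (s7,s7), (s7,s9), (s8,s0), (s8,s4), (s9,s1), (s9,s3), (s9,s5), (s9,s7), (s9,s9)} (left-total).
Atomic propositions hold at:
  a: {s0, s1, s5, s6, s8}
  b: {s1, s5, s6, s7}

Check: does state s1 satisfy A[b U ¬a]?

Sat(¬a) = {s2, s3, s4, s7, s9}
A[b U ¬a]: least fixpoint, start Z0 = Sat(¬a) = {s2, s3, s4, s7, s9}, add states in Sat(b) with every successor in Z. Z1 = {s2, s3, s4, s6, s7, s9}; fixed.
Sat(A[b U ¬a]) = {s2, s3, s4, s6, s7, s9}
s1 ∉ Sat(A[b U ¬a]) = {s2, s3, s4, s6, s7, s9}, so the formula does not hold at s1.

No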